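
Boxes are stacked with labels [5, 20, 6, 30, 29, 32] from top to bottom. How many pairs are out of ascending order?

Out-of-order index pairs (1-indexed):
(2,3): 20 > 6
(4,5): 30 > 29
That's 2 pairs.

2 inversions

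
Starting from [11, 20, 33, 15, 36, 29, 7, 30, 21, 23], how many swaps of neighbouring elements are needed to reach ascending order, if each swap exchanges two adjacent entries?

20

Minimum adjacent swaps = number of inversions (each swap of adjacent out-of-order elements removes one inversion and no swap can remove more).
Count inversions — for each element, later elements that are smaller:
11: 7 → 1
20: 15, 7 → 2
33: 15, 29, 7, 30, 21, 23 → 6
15: 7 → 1
36: 29, 7, 30, 21, 23 → 5
29: 7, 21, 23 → 3
7: none → 0
30: 21, 23 → 2
21: none → 0
23: none → 0
Total inversions: 1 + 2 + 6 + 1 + 5 + 3 + 0 + 2 + 0 + 0 = 20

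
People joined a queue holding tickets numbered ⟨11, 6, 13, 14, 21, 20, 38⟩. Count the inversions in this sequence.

2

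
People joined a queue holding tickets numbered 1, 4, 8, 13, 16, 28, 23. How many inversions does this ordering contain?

1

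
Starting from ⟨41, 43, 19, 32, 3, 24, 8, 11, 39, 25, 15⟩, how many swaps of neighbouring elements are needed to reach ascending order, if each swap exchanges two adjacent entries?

34 adjacent swaps

Each adjacent swap fixes exactly one inversion, so the minimum swap count equals the number of inversions.
Count inversions — for each element, later elements that are smaller:
41: 19, 32, 3, 24, 8, 11, 39, 25, 15 → 9
43: 19, 32, 3, 24, 8, 11, 39, 25, 15 → 9
19: 3, 8, 11, 15 → 4
32: 3, 24, 8, 11, 25, 15 → 6
3: none → 0
24: 8, 11, 15 → 3
8: none → 0
11: none → 0
39: 25, 15 → 2
25: 15 → 1
15: none → 0
Total inversions: 9 + 9 + 4 + 6 + 0 + 3 + 0 + 0 + 2 + 1 + 0 = 34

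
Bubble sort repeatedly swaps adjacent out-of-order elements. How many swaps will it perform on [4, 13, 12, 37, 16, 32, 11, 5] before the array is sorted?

There are 14 swaps.

The minimum number of adjacent swaps to sort an array equals its inversion count, since every such swap removes exactly one inversion.
Count inversions — for each element, later elements that are smaller:
4: none → 0
13: 12, 11, 5 → 3
12: 11, 5 → 2
37: 16, 32, 11, 5 → 4
16: 11, 5 → 2
32: 11, 5 → 2
11: 5 → 1
5: none → 0
Total inversions: 0 + 3 + 2 + 4 + 2 + 2 + 1 + 0 = 14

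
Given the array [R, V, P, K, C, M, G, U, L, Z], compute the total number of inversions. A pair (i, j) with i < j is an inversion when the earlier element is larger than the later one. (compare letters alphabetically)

23 out-of-order pairs

Sweep left to right; for each value list the smaller values that follow it:
R → P, K, C, M, G, L → 6
V → P, K, C, M, G, U, L → 7
P → K, C, M, G, L → 5
K → C, G → 2
C → none → 0
M → G, L → 2
G → none → 0
U → L → 1
L → none → 0
Z → none → 0
Sum: 6 + 7 + 5 + 2 + 0 + 2 + 0 + 1 + 0 + 0 = 23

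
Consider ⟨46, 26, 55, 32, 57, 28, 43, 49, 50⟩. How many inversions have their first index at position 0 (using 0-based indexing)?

4

The element at index 0 is 46.
Elements after it: 26, 55, 32, 57, 28, 43, 49, 50
Those smaller than 46: 26, 32, 28, 43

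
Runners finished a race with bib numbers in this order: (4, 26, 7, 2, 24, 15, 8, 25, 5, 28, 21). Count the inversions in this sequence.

There are 21 inversions.

For each element, count later entries that are smaller:
4 → 2 → 1
26 → 7, 2, 24, 15, 8, 25, 5, 21 → 8
7 → 2, 5 → 2
2 → none → 0
24 → 15, 8, 5, 21 → 4
15 → 8, 5 → 2
8 → 5 → 1
25 → 5, 21 → 2
5 → none → 0
28 → 21 → 1
21 → none → 0
Sum: 1 + 8 + 2 + 0 + 4 + 2 + 1 + 2 + 0 + 1 + 0 = 21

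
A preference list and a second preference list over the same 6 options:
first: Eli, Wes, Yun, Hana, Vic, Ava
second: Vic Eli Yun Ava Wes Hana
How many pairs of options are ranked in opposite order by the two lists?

7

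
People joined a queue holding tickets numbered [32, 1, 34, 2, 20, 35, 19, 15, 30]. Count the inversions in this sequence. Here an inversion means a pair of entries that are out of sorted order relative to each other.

17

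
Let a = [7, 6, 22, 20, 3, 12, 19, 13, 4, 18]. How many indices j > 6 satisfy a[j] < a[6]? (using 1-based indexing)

The element at index 6 is 12.
Elements after it: 19, 13, 4, 18
Those smaller than 12: 4

1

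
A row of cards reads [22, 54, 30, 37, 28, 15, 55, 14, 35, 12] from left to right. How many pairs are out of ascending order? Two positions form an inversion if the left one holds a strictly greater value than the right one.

Element-by-element contributions:
22: 3
54: 7
30: 4
37: 5
28: 3
15: 2
55: 3
14: 1
35: 1
12: 0
Sum: 3 + 7 + 4 + 5 + 3 + 2 + 3 + 1 + 1 + 0 = 29

29 inversions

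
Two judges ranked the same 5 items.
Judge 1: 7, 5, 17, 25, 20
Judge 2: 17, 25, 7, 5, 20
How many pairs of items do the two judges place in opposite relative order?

4 discordant pairs

Assign each item its position (1..5) in the first ordering, then rewrite the second ordering as that position sequence:
positions: 7→1, 5→2, 17→3, 25→4, 20→5
second ordering as positions: [3, 4, 1, 2, 5]
Discordant pairs = inversions in this position sequence.
3: 1, 2 → 2
4: 1, 2 → 2
1: 0
2: 0
5: 0
Total: 2 + 2 + 0 + 0 + 0 = 4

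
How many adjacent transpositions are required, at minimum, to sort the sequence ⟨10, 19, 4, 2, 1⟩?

9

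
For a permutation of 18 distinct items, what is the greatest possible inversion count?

A reversed (strictly descending) arrangement makes every pair an inversion, giving C(18, 2) inversions.
C(18, 2) = 18·17/2 = 153

There are 153 inversions.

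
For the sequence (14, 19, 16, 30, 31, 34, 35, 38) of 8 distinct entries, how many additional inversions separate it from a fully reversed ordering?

Maximum inversions for 8 distinct elements is C(8, 2) = 8·7/2 = 28.
Current inversions — for each element, count later smaller elements:
14: 0
19: 1
16: 0
30: 0
31: 0
34: 0
35: 0
38: 0
Current total: 0 + 1 + 0 + 0 + 0 + 0 + 0 + 0 = 1
Shortfall: 28 − 1 = 27

27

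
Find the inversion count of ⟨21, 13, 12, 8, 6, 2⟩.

15

Count, for each position, how many later elements it exceeds:
21 → 13, 12, 8, 6, 2 → 5
13 → 12, 8, 6, 2 → 4
12 → 8, 6, 2 → 3
8 → 6, 2 → 2
6 → 2 → 1
2 → none → 0
Sum: 5 + 4 + 3 + 2 + 1 + 0 = 15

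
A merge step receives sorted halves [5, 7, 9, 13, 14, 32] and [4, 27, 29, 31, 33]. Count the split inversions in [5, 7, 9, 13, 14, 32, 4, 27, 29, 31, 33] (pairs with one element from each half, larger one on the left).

9 split inversions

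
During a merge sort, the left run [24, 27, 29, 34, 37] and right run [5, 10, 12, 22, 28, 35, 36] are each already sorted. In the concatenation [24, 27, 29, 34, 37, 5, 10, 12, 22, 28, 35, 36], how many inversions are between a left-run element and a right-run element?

Count, for every r in R, how many entries of L exceed r:
r = 5: 24, 27, 29, 34, 37 → 5
r = 10: 24, 27, 29, 34, 37 → 5
r = 12: 24, 27, 29, 34, 37 → 5
r = 22: 24, 27, 29, 34, 37 → 5
r = 28: 29, 34, 37 → 3
r = 35: 37 → 1
r = 36: 37 → 1
Cross-inversions: 5 + 5 + 5 + 5 + 3 + 1 + 1 = 25

25 cross-inversions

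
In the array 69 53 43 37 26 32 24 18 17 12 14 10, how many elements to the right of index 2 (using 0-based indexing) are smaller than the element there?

9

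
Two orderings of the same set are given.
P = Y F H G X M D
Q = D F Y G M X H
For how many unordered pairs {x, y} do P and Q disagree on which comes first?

Assign each item its position (1..7) in the first ordering, then rewrite the second ordering as that position sequence:
positions: Y→1, F→2, H→3, G→4, X→5, M→6, D→7
second ordering as positions: [7, 2, 1, 4, 6, 5, 3]
Discordant pairs = inversions in this position sequence.
7: 2, 1, 4, 6, 5, 3 → 6
2: 1 → 1
1: 0
4: 3 → 1
6: 5, 3 → 2
5: 3 → 1
3: 0
Total: 6 + 1 + 0 + 1 + 2 + 1 + 0 = 11

11 disagreeing pairs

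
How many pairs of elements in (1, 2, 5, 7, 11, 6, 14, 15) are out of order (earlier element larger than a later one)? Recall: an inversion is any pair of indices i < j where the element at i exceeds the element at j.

For each element, count later entries that are smaller:
1: 0
2: 0
5: 0
7: 1
11: 1
6: 0
14: 0
15: 0
Sum: 0 + 0 + 0 + 1 + 1 + 0 + 0 + 0 = 2

2 out-of-order pairs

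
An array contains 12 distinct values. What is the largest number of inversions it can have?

66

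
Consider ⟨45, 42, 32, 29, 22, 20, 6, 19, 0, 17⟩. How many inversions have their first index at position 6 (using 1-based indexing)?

4 such elements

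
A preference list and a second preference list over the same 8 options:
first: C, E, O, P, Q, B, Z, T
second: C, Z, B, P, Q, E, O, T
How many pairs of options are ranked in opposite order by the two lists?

13 pairs

Assign each item its position (1..8) in the first ordering, then rewrite the second ordering as that position sequence:
positions: C→1, E→2, O→3, P→4, Q→5, B→6, Z→7, T→8
second ordering as positions: [1, 7, 6, 4, 5, 2, 3, 8]
Discordant pairs = inversions in this position sequence.
1: 0
7: 6, 4, 5, 2, 3 → 5
6: 4, 5, 2, 3 → 4
4: 2, 3 → 2
5: 2, 3 → 2
2: 0
3: 0
8: 0
Total: 0 + 5 + 4 + 2 + 2 + 0 + 0 + 0 = 13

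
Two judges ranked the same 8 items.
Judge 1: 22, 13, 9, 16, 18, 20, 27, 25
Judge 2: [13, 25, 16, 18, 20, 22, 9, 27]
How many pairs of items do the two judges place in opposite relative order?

Assign each item its position (1..8) in the first ordering, then rewrite the second ordering as that position sequence:
positions: 22→1, 13→2, 9→3, 16→4, 18→5, 20→6, 27→7, 25→8
second ordering as positions: [2, 8, 4, 5, 6, 1, 3, 7]
Discordant pairs = inversions in this position sequence.
2: 1 → 1
8: 4, 5, 6, 1, 3, 7 → 6
4: 1, 3 → 2
5: 1, 3 → 2
6: 1, 3 → 2
1: 0
3: 0
7: 0
Total: 1 + 6 + 2 + 2 + 2 + 0 + 0 + 0 = 13

13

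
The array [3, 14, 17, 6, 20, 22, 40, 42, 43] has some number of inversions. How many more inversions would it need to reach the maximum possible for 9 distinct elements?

34 inversions short

Maximum inversions for 9 distinct elements is C(9, 2) = 9·8/2 = 36.
Current inversions — for each element, count later smaller elements:
3: 0
14: 1
17: 1
6: 0
20: 0
22: 0
40: 0
42: 0
43: 0
Current total: 0 + 1 + 1 + 0 + 0 + 0 + 0 + 0 + 0 = 2
Shortfall: 36 − 2 = 34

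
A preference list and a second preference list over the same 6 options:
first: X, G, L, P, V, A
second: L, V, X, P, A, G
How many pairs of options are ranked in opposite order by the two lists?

There are 7 pairs.

Assign each item its position (1..6) in the first ordering, then rewrite the second ordering as that position sequence:
positions: X→1, G→2, L→3, P→4, V→5, A→6
second ordering as positions: [3, 5, 1, 4, 6, 2]
Discordant pairs = inversions in this position sequence.
3: 1, 2 → 2
5: 1, 4, 2 → 3
1: 0
4: 2 → 1
6: 2 → 1
2: 0
Total: 2 + 3 + 0 + 1 + 1 + 0 = 7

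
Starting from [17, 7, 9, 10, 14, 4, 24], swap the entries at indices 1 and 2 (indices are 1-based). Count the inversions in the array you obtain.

8

Positions 1 and 2 hold 17 and 7; after swapping, the array is [7, 17, 9, 10, 14, 4, 24].
Count, for each position, how many later elements it exceeds:
7 → 4 → 1
17 → 9, 10, 14, 4 → 4
9 → 4 → 1
10 → 4 → 1
14 → 4 → 1
4 → none → 0
24 → none → 0
Sum: 1 + 4 + 1 + 1 + 1 + 0 + 0 = 8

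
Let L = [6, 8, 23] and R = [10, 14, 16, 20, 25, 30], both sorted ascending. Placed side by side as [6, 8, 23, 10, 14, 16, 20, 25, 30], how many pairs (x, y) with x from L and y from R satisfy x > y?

Count, for every r in R, how many entries of L exceed r:
r = 10: 23 → 1
r = 14: 23 → 1
r = 16: 23 → 1
r = 20: 23 → 1
r = 25: none → 0
r = 30: none → 0
Cross-inversions: 1 + 1 + 1 + 1 + 0 + 0 = 4

4 split inversions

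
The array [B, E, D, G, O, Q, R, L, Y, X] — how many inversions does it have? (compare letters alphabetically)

There are 5 inversions.

Sweep left to right; for each value list the smaller values that follow it:
B → none → 0
E → D → 1
D → none → 0
G → none → 0
O → L → 1
Q → L → 1
R → L → 1
L → none → 0
Y → X → 1
X → none → 0
Sum: 0 + 1 + 0 + 0 + 1 + 1 + 1 + 0 + 1 + 0 = 5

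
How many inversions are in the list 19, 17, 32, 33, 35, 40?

1

Sweep left to right; for each value list the smaller values that follow it:
19: 1
17: 0
32: 0
33: 0
35: 0
40: 0
Sum: 1 + 0 + 0 + 0 + 0 + 0 = 1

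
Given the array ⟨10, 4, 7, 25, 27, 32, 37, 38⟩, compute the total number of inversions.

2

Sweep left to right; for each value list the smaller values that follow it:
10: 2
4: 0
7: 0
25: 0
27: 0
32: 0
37: 0
38: 0
Sum: 2 + 0 + 0 + 0 + 0 + 0 + 0 + 0 = 2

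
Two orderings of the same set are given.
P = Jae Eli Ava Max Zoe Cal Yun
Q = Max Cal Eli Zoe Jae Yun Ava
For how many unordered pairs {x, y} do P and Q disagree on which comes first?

Assign each item its position (1..7) in the first ordering, then rewrite the second ordering as that position sequence:
positions: Jae→1, Eli→2, Ava→3, Max→4, Zoe→5, Cal→6, Yun→7
second ordering as positions: [4, 6, 2, 5, 1, 7, 3]
Discordant pairs = inversions in this position sequence.
4: 2, 1, 3 → 3
6: 2, 5, 1, 3 → 4
2: 1 → 1
5: 1, 3 → 2
1: 0
7: 3 → 1
3: 0
Total: 3 + 4 + 1 + 2 + 0 + 1 + 0 = 11

11 disagreeing pairs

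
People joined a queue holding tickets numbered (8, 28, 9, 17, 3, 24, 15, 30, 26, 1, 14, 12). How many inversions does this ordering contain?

Sweep left to right; for each value list the smaller values that follow it:
8: 2
28: 9
9: 2
17: 5
3: 1
24: 4
15: 3
30: 4
26: 3
1: 0
14: 1
12: 0
Sum: 2 + 9 + 2 + 5 + 1 + 4 + 3 + 4 + 3 + 0 + 1 + 0 = 34

Inversions: 34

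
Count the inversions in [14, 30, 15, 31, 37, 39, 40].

1

Element-by-element contributions:
14: 0
30: 1
15: 0
31: 0
37: 0
39: 0
40: 0
Sum: 0 + 1 + 0 + 0 + 0 + 0 + 0 = 1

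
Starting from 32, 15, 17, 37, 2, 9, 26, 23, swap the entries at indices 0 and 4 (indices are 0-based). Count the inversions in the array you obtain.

There are 10 inversions.

Positions 0 and 4 hold 32 and 2; after swapping, the array is [2, 15, 17, 37, 32, 9, 26, 23].
Count, for each position, how many later elements it exceeds:
2: 0
15: 1
17: 1
37: 4
32: 3
9: 0
26: 1
23: 0
Sum: 0 + 1 + 1 + 4 + 3 + 0 + 1 + 0 = 10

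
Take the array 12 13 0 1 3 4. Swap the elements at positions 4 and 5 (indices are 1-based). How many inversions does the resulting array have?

Positions 4 and 5 hold 1 and 3; after swapping, the array is [12, 13, 0, 3, 1, 4].
Sweep left to right; for each value list the smaller values that follow it:
12: 4
13: 4
0: 0
3: 1
1: 0
4: 0
Sum: 4 + 4 + 0 + 1 + 0 + 0 = 9

9 inversions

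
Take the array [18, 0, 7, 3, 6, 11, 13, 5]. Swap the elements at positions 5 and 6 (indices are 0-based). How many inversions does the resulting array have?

Positions 5 and 6 hold 11 and 13; after swapping, the array is [18, 0, 7, 3, 6, 13, 11, 5].
Sweep left to right; for each value list the smaller values that follow it:
18 → 0, 7, 3, 6, 13, 11, 5 → 7
0 → none → 0
7 → 3, 6, 5 → 3
3 → none → 0
6 → 5 → 1
13 → 11, 5 → 2
11 → 5 → 1
5 → none → 0
Sum: 7 + 0 + 3 + 0 + 1 + 2 + 1 + 0 = 14

14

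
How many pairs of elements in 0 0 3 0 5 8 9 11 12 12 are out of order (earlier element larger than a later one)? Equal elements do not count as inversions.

Inversions: 1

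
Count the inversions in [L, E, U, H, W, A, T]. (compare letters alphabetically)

10 inversions

Element-by-element contributions:
L: 3
E: 1
U: 3
H: 1
W: 2
A: 0
T: 0
Sum: 3 + 1 + 3 + 1 + 2 + 0 + 0 = 10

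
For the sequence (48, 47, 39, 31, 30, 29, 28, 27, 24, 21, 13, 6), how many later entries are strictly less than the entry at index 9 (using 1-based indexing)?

The element at index 9 is 24.
Elements after it: 21, 13, 6
Those smaller than 24: 21, 13, 6

3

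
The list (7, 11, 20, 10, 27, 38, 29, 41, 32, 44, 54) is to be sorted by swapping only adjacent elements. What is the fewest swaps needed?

Minimum adjacent swaps = number of inversions (each swap of adjacent out-of-order elements removes one inversion and no swap can remove more).
Count inversions — for each element, later elements that are smaller:
7: none → 0
11: 10 → 1
20: 10 → 1
10: none → 0
27: none → 0
38: 29, 32 → 2
29: none → 0
41: 32 → 1
32: none → 0
44: none → 0
54: none → 0
Total inversions: 0 + 1 + 1 + 0 + 0 + 2 + 0 + 1 + 0 + 0 + 0 = 5

5 adjacent swaps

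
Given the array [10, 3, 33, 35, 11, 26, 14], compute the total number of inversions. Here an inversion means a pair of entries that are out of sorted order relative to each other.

Count, for each position, how many later elements it exceeds:
10: 1
3: 0
33: 3
35: 3
11: 0
26: 1
14: 0
Sum: 1 + 0 + 3 + 3 + 0 + 1 + 0 = 8

8 inversions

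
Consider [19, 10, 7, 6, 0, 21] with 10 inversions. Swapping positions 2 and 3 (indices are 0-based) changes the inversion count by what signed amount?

-1

Positions 2 and 3 hold 7 and 6; after swapping, the array is [19, 10, 6, 7, 0, 21].
Count, for each position, how many later elements it exceeds:
19 → 10, 6, 7, 0 → 4
10 → 6, 7, 0 → 3
6 → 0 → 1
7 → 0 → 1
0 → none → 0
21 → none → 0
Sum: 4 + 3 + 1 + 1 + 0 + 0 = 9
Change: 9 − 10 = -1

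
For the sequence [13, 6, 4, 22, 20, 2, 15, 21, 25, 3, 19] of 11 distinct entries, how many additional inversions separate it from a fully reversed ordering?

31

Maximum inversions for 11 distinct elements is C(11, 2) = 11·10/2 = 55.
Current inversions — for each element, count later smaller elements:
13: 4
6: 3
4: 2
22: 6
20: 4
2: 0
15: 1
21: 2
25: 2
3: 0
19: 0
Current total: 4 + 3 + 2 + 6 + 4 + 0 + 1 + 2 + 2 + 0 + 0 = 24
Shortfall: 55 − 24 = 31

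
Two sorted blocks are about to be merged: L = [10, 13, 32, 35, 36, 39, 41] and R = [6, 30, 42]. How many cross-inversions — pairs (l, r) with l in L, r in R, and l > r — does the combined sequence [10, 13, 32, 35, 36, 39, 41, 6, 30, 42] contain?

For each element r of the right run, count left-run elements greater than r:
r = 6: 10, 13, 32, 35, 36, 39, 41 → 7
r = 30: 32, 35, 36, 39, 41 → 5
r = 42: none → 0
Cross-inversions: 7 + 5 + 0 = 12

12 split inversions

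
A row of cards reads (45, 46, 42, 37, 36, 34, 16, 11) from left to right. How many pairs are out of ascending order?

27 inversions

Count, for each position, how many later elements it exceeds:
45 → 42, 37, 36, 34, 16, 11 → 6
46 → 42, 37, 36, 34, 16, 11 → 6
42 → 37, 36, 34, 16, 11 → 5
37 → 36, 34, 16, 11 → 4
36 → 34, 16, 11 → 3
34 → 16, 11 → 2
16 → 11 → 1
11 → none → 0
Sum: 6 + 6 + 5 + 4 + 3 + 2 + 1 + 0 = 27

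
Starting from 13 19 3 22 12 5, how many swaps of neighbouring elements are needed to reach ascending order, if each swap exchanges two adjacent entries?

The minimum number of adjacent swaps to sort an array equals its inversion count, since every such swap removes exactly one inversion.
Count inversions — for each element, later elements that are smaller:
13: 3, 12, 5 → 3
19: 3, 12, 5 → 3
3: none → 0
22: 12, 5 → 2
12: 5 → 1
5: none → 0
Total inversions: 3 + 3 + 0 + 2 + 1 + 0 = 9

There are 9 swaps.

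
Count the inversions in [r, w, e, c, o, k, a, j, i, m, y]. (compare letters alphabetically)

28 inversions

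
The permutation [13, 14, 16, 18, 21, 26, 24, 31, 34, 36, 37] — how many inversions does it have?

For each element, count later entries that are smaller:
13 → none → 0
14 → none → 0
16 → none → 0
18 → none → 0
21 → none → 0
26 → 24 → 1
24 → none → 0
31 → none → 0
34 → none → 0
36 → none → 0
37 → none → 0
Sum: 0 + 0 + 0 + 0 + 0 + 1 + 0 + 0 + 0 + 0 + 0 = 1

Inversions: 1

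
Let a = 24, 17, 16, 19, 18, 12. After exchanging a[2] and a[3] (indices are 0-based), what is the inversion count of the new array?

12

Positions 2 and 3 hold 16 and 19; after swapping, the array is [24, 17, 19, 16, 18, 12].
Sweep left to right; for each value list the smaller values that follow it:
24 → 17, 19, 16, 18, 12 → 5
17 → 16, 12 → 2
19 → 16, 18, 12 → 3
16 → 12 → 1
18 → 12 → 1
12 → none → 0
Sum: 5 + 2 + 3 + 1 + 1 + 0 = 12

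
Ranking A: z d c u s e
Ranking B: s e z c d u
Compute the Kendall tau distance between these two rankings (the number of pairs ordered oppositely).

Assign each item its position (1..6) in the first ordering, then rewrite the second ordering as that position sequence:
positions: z→1, d→2, c→3, u→4, s→5, e→6
second ordering as positions: [5, 6, 1, 3, 2, 4]
Discordant pairs = inversions in this position sequence.
5: 1, 3, 2, 4 → 4
6: 1, 3, 2, 4 → 4
1: 0
3: 2 → 1
2: 0
4: 0
Total: 4 + 4 + 0 + 1 + 0 + 0 = 9

9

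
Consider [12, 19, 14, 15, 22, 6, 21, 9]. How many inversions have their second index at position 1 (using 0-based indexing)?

0

The element at index 1 is 19.
Elements before it: 12
None of them are larger than 19.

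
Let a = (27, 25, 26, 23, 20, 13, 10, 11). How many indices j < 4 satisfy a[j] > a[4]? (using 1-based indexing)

3

The element at index 4 is 23.
Elements before it: 27, 25, 26
Those larger than 23: 27, 25, 26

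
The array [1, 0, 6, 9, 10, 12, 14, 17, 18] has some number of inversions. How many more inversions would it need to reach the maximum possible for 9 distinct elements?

35

Maximum inversions for 9 distinct elements is C(9, 2) = 9·8/2 = 36.
Current inversions — for each element, count later smaller elements:
1: 1
0: 0
6: 0
9: 0
10: 0
12: 0
14: 0
17: 0
18: 0
Current total: 1 + 0 + 0 + 0 + 0 + 0 + 0 + 0 + 0 = 1
Shortfall: 36 − 1 = 35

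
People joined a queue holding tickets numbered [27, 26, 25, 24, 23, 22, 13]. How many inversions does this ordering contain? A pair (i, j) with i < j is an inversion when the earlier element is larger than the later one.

Element-by-element contributions:
27: 6
26: 5
25: 4
24: 3
23: 2
22: 1
13: 0
Sum: 6 + 5 + 4 + 3 + 2 + 1 + 0 = 21

21 inversions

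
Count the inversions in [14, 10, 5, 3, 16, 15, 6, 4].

Inversions: 17

Sweep left to right; for each value list the smaller values that follow it:
14 → 10, 5, 3, 6, 4 → 5
10 → 5, 3, 6, 4 → 4
5 → 3, 4 → 2
3 → none → 0
16 → 15, 6, 4 → 3
15 → 6, 4 → 2
6 → 4 → 1
4 → none → 0
Sum: 5 + 4 + 2 + 0 + 3 + 2 + 1 + 0 = 17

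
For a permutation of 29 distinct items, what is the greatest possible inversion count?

406

A reversed (strictly descending) arrangement makes every pair an inversion, giving C(29, 2) inversions.
C(29, 2) = 29·28/2 = 406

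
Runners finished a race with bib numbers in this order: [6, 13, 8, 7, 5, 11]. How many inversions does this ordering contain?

8

Sweep left to right; for each value list the smaller values that follow it:
6: 1
13: 4
8: 2
7: 1
5: 0
11: 0
Sum: 1 + 4 + 2 + 1 + 0 + 0 = 8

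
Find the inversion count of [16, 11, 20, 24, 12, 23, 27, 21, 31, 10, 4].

Count, for each position, how many later elements it exceeds:
16 → 11, 12, 10, 4 → 4
11 → 10, 4 → 2
20 → 12, 10, 4 → 3
24 → 12, 23, 21, 10, 4 → 5
12 → 10, 4 → 2
23 → 21, 10, 4 → 3
27 → 21, 10, 4 → 3
21 → 10, 4 → 2
31 → 10, 4 → 2
10 → 4 → 1
4 → none → 0
Sum: 4 + 2 + 3 + 5 + 2 + 3 + 3 + 2 + 2 + 1 + 0 = 27

27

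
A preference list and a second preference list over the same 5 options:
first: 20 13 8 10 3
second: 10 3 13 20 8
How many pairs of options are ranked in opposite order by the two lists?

7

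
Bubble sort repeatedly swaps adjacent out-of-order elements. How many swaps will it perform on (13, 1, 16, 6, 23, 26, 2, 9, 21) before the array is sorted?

There are 14 adjacent swaps.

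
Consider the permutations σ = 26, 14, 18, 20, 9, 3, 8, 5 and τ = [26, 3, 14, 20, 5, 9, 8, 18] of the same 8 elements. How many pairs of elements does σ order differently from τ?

Assign each item its position (1..8) in the first ordering, then rewrite the second ordering as that position sequence:
positions: 26→1, 14→2, 18→3, 20→4, 9→5, 3→6, 8→7, 5→8
second ordering as positions: [1, 6, 2, 4, 8, 5, 7, 3]
Discordant pairs = inversions in this position sequence.
1: 0
6: 2, 4, 5, 3 → 4
2: 0
4: 3 → 1
8: 5, 7, 3 → 3
5: 3 → 1
7: 3 → 1
3: 0
Total: 0 + 4 + 0 + 1 + 3 + 1 + 1 + 0 = 10

10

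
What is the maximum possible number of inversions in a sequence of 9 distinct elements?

36

The maximum occurs when the array is in strictly decreasing order: every one of the C(9, 2) pairs is inverted.
C(9, 2) = 9·8/2 = 36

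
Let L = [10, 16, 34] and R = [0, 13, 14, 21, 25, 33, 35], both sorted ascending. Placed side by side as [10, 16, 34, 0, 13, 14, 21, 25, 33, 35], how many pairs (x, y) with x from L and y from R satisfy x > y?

Count, for every r in R, how many entries of L exceed r:
r = 0: 10, 16, 34 → 3
r = 13: 16, 34 → 2
r = 14: 16, 34 → 2
r = 21: 34 → 1
r = 25: 34 → 1
r = 33: 34 → 1
r = 35: none → 0
Cross-inversions: 3 + 2 + 2 + 1 + 1 + 1 + 0 = 10

10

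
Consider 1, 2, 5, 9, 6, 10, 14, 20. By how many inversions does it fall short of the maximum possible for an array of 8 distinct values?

27

Maximum inversions for 8 distinct elements is C(8, 2) = 8·7/2 = 28.
Current inversions — for each element, count later smaller elements:
1: 0
2: 0
5: 0
9: 1
6: 0
10: 0
14: 0
20: 0
Current total: 0 + 0 + 0 + 1 + 0 + 0 + 0 + 0 = 1
Shortfall: 28 − 1 = 27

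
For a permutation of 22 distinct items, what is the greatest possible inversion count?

231 inversions

A reversed (strictly descending) arrangement makes every pair an inversion, giving C(22, 2) inversions.
C(22, 2) = 22·21/2 = 231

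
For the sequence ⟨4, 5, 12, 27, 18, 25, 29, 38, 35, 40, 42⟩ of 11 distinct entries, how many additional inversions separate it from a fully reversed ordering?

52 inversions short

Maximum inversions for 11 distinct elements is C(11, 2) = 11·10/2 = 55.
Current inversions — for each element, count later smaller elements:
4: 0
5: 0
12: 0
27: 2
18: 0
25: 0
29: 0
38: 1
35: 0
40: 0
42: 0
Current total: 0 + 0 + 0 + 2 + 0 + 0 + 0 + 1 + 0 + 0 + 0 = 3
Shortfall: 55 − 3 = 52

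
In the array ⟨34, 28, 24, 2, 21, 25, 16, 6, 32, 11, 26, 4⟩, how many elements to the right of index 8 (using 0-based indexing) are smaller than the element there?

3

The element at index 8 is 32.
Elements after it: 11, 26, 4
Those smaller than 32: 11, 26, 4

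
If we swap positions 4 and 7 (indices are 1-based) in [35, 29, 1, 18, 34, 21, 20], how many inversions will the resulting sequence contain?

Positions 4 and 7 hold 18 and 20; after swapping, the array is [35, 29, 1, 20, 34, 21, 18].
For each element, count later entries that are smaller:
35: 6
29: 4
1: 0
20: 1
34: 2
21: 1
18: 0
Sum: 6 + 4 + 0 + 1 + 2 + 1 + 0 = 14

14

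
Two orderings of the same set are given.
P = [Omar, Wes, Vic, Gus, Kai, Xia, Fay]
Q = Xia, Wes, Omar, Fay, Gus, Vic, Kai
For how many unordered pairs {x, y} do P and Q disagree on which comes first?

10

Assign each item its position (1..7) in the first ordering, then rewrite the second ordering as that position sequence:
positions: Omar→1, Wes→2, Vic→3, Gus→4, Kai→5, Xia→6, Fay→7
second ordering as positions: [6, 2, 1, 7, 4, 3, 5]
Discordant pairs = inversions in this position sequence.
6: 2, 1, 4, 3, 5 → 5
2: 1 → 1
1: 0
7: 4, 3, 5 → 3
4: 3 → 1
3: 0
5: 0
Total: 5 + 1 + 0 + 3 + 1 + 0 + 0 = 10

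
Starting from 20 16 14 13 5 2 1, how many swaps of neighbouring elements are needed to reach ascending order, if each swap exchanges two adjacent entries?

Swaps: 21

The minimum number of adjacent swaps to sort an array equals its inversion count, since every such swap removes exactly one inversion.
Count inversions — for each element, later elements that are smaller:
20: 16, 14, 13, 5, 2, 1 → 6
16: 14, 13, 5, 2, 1 → 5
14: 13, 5, 2, 1 → 4
13: 5, 2, 1 → 3
5: 2, 1 → 2
2: 1 → 1
1: none → 0
Total inversions: 6 + 5 + 4 + 3 + 2 + 1 + 0 = 21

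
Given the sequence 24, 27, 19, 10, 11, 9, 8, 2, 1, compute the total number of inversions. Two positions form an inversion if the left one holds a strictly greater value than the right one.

Sweep left to right; for each value list the smaller values that follow it:
24 → 19, 10, 11, 9, 8, 2, 1 → 7
27 → 19, 10, 11, 9, 8, 2, 1 → 7
19 → 10, 11, 9, 8, 2, 1 → 6
10 → 9, 8, 2, 1 → 4
11 → 9, 8, 2, 1 → 4
9 → 8, 2, 1 → 3
8 → 2, 1 → 2
2 → 1 → 1
1 → none → 0
Sum: 7 + 7 + 6 + 4 + 4 + 3 + 2 + 1 + 0 = 34

34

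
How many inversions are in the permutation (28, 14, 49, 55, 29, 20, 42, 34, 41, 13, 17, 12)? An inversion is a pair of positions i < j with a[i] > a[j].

43 inversions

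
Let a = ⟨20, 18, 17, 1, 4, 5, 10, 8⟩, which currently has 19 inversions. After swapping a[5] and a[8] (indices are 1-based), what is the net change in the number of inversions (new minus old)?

Positions 5 and 8 hold 4 and 8; after swapping, the array is [20, 18, 17, 1, 8, 5, 10, 4].
Count, for each position, how many later elements it exceeds:
20 → 18, 17, 1, 8, 5, 10, 4 → 7
18 → 17, 1, 8, 5, 10, 4 → 6
17 → 1, 8, 5, 10, 4 → 5
1 → none → 0
8 → 5, 4 → 2
5 → 4 → 1
10 → 4 → 1
4 → none → 0
Sum: 7 + 6 + 5 + 0 + 2 + 1 + 1 + 0 = 22
Change: 22 − 19 = +3

+3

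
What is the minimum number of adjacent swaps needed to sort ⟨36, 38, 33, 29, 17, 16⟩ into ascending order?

The minimum number of adjacent swaps to sort an array equals its inversion count, since every such swap removes exactly one inversion.
Count inversions — for each element, later elements that are smaller:
36: 33, 29, 17, 16 → 4
38: 33, 29, 17, 16 → 4
33: 29, 17, 16 → 3
29: 17, 16 → 2
17: 16 → 1
16: none → 0
Total inversions: 4 + 4 + 3 + 2 + 1 + 0 = 14

14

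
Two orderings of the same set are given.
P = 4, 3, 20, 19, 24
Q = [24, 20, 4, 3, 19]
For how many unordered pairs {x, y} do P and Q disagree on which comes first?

Assign each item its position (1..5) in the first ordering, then rewrite the second ordering as that position sequence:
positions: 4→1, 3→2, 20→3, 19→4, 24→5
second ordering as positions: [5, 3, 1, 2, 4]
Discordant pairs = inversions in this position sequence.
5: 3, 1, 2, 4 → 4
3: 1, 2 → 2
1: 0
2: 0
4: 0
Total: 4 + 2 + 0 + 0 + 0 = 6

6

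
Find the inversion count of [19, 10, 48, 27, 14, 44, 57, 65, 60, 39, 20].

Element-by-element contributions:
19 → 10, 14 → 2
10 → none → 0
48 → 27, 14, 44, 39, 20 → 5
27 → 14, 20 → 2
14 → none → 0
44 → 39, 20 → 2
57 → 39, 20 → 2
65 → 60, 39, 20 → 3
60 → 39, 20 → 2
39 → 20 → 1
20 → none → 0
Sum: 2 + 0 + 5 + 2 + 0 + 2 + 2 + 3 + 2 + 1 + 0 = 19

There are 19 inversions.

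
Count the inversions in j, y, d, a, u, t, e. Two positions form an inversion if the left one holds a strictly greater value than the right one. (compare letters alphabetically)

Out-of-order index pairs (0-indexed):
(0,2): j > d
(0,3): j > a
(0,6): j > e
(1,2): y > d
(1,3): y > a
(1,4): y > u
(1,5): y > t
(1,6): y > e
(2,3): d > a
(4,5): u > t
(4,6): u > e
(5,6): t > e
That's 12 pairs.

There are 12 out-of-order pairs.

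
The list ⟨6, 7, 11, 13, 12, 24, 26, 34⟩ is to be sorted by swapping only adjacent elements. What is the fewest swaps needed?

The minimum number of adjacent swaps to sort an array equals its inversion count, since every such swap removes exactly one inversion.
Count inversions — for each element, later elements that are smaller:
6: none → 0
7: none → 0
11: none → 0
13: 12 → 1
12: none → 0
24: none → 0
26: none → 0
34: none → 0
Total inversions: 0 + 0 + 0 + 1 + 0 + 0 + 0 + 0 = 1

1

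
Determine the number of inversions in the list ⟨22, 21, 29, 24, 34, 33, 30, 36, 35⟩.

For each element, count later entries that are smaller:
22 → 21 → 1
21 → none → 0
29 → 24 → 1
24 → none → 0
34 → 33, 30 → 2
33 → 30 → 1
30 → none → 0
36 → 35 → 1
35 → none → 0
Sum: 1 + 0 + 1 + 0 + 2 + 1 + 0 + 1 + 0 = 6

6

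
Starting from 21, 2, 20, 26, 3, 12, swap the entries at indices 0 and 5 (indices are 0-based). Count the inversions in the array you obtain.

Positions 0 and 5 hold 21 and 12; after swapping, the array is [12, 2, 20, 26, 3, 21].
Element-by-element contributions:
12: 2
2: 0
20: 1
26: 2
3: 0
21: 0
Sum: 2 + 0 + 1 + 2 + 0 + 0 = 5

5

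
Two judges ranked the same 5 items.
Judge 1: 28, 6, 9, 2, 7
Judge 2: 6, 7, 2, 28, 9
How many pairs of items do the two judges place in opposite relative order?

Assign each item its position (1..5) in the first ordering, then rewrite the second ordering as that position sequence:
positions: 28→1, 6→2, 9→3, 2→4, 7→5
second ordering as positions: [2, 5, 4, 1, 3]
Discordant pairs = inversions in this position sequence.
2: 1 → 1
5: 4, 1, 3 → 3
4: 1, 3 → 2
1: 0
3: 0
Total: 1 + 3 + 2 + 0 + 0 = 6

6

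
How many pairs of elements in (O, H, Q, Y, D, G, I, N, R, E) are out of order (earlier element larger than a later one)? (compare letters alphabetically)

Sweep left to right; for each value list the smaller values that follow it:
O → H, D, G, I, N, E → 6
H → D, G, E → 3
Q → D, G, I, N, E → 5
Y → D, G, I, N, R, E → 6
D → none → 0
G → E → 1
I → E → 1
N → E → 1
R → E → 1
E → none → 0
Sum: 6 + 3 + 5 + 6 + 0 + 1 + 1 + 1 + 1 + 0 = 24

Out-of-order pairs: 24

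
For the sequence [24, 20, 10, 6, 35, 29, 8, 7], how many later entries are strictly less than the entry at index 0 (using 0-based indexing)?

The element at index 0 is 24.
Elements after it: 20, 10, 6, 35, 29, 8, 7
Those smaller than 24: 20, 10, 6, 8, 7

5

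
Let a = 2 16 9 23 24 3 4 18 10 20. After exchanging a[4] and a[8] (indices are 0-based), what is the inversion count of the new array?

Positions 4 and 8 hold 24 and 10; after swapping, the array is [2, 16, 9, 23, 10, 3, 4, 18, 24, 20].
For each element, count later entries that are smaller:
2 → none → 0
16 → 9, 10, 3, 4 → 4
9 → 3, 4 → 2
23 → 10, 3, 4, 18, 20 → 5
10 → 3, 4 → 2
3 → none → 0
4 → none → 0
18 → none → 0
24 → 20 → 1
20 → none → 0
Sum: 0 + 4 + 2 + 5 + 2 + 0 + 0 + 0 + 1 + 0 = 14

There are 14 inversions.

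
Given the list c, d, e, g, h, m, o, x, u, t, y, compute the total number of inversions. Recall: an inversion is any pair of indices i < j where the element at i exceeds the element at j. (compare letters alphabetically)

Count, for each position, how many later elements it exceeds:
c: 0
d: 0
e: 0
g: 0
h: 0
m: 0
o: 0
x: 2
u: 1
t: 0
y: 0
Sum: 0 + 0 + 0 + 0 + 0 + 0 + 0 + 2 + 1 + 0 + 0 = 3

3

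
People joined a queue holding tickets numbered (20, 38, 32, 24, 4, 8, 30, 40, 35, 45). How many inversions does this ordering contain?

15 inversions

Sweep left to right; for each value list the smaller values that follow it:
20: 2
38: 6
32: 4
24: 2
4: 0
8: 0
30: 0
40: 1
35: 0
45: 0
Sum: 2 + 6 + 4 + 2 + 0 + 0 + 0 + 1 + 0 + 0 = 15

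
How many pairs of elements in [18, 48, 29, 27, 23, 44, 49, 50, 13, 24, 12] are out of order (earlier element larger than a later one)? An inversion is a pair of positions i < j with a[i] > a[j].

31

Element-by-element contributions:
18 → 13, 12 → 2
48 → 29, 27, 23, 44, 13, 24, 12 → 7
29 → 27, 23, 13, 24, 12 → 5
27 → 23, 13, 24, 12 → 4
23 → 13, 12 → 2
44 → 13, 24, 12 → 3
49 → 13, 24, 12 → 3
50 → 13, 24, 12 → 3
13 → 12 → 1
24 → 12 → 1
12 → none → 0
Sum: 2 + 7 + 5 + 4 + 2 + 3 + 3 + 3 + 1 + 1 + 0 = 31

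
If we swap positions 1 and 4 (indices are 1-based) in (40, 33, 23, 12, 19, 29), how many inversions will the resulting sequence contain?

Positions 1 and 4 hold 40 and 12; after swapping, the array is [12, 33, 23, 40, 19, 29].
For each element, count later entries that are smaller:
12: 0
33: 3
23: 1
40: 2
19: 0
29: 0
Sum: 0 + 3 + 1 + 2 + 0 + 0 = 6

6 inversions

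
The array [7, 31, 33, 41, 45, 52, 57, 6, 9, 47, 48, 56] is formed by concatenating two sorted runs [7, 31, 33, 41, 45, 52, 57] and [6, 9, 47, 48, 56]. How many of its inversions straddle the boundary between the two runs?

18

For each element r of the right run, count left-run elements greater than r:
r = 6: 7, 31, 33, 41, 45, 52, 57 → 7
r = 9: 31, 33, 41, 45, 52, 57 → 6
r = 47: 52, 57 → 2
r = 48: 52, 57 → 2
r = 56: 57 → 1
Cross-inversions: 7 + 6 + 2 + 2 + 1 = 18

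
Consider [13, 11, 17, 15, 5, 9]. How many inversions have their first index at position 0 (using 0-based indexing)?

3 such elements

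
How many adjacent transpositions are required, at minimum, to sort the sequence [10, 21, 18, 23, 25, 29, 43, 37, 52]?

Swaps: 2

Each adjacent swap fixes exactly one inversion, so the minimum swap count equals the number of inversions.
Count inversions — for each element, later elements that are smaller:
10: none → 0
21: 18 → 1
18: none → 0
23: none → 0
25: none → 0
29: none → 0
43: 37 → 1
37: none → 0
52: none → 0
Total inversions: 0 + 1 + 0 + 0 + 0 + 0 + 1 + 0 + 0 = 2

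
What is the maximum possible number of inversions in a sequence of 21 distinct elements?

The maximum occurs when the array is in strictly decreasing order: every one of the C(21, 2) pairs is inverted.
C(21, 2) = 21·20/2 = 210

210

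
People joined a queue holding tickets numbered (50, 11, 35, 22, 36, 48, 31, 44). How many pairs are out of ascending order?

Element-by-element contributions:
50: 7
11: 0
35: 2
22: 0
36: 1
48: 2
31: 0
44: 0
Sum: 7 + 0 + 2 + 0 + 1 + 2 + 0 + 0 = 12

12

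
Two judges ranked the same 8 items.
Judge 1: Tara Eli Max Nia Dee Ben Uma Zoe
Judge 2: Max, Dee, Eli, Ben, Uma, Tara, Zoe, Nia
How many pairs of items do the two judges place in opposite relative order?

Assign each item its position (1..8) in the first ordering, then rewrite the second ordering as that position sequence:
positions: Tara→1, Eli→2, Max→3, Nia→4, Dee→5, Ben→6, Uma→7, Zoe→8
second ordering as positions: [3, 5, 2, 6, 7, 1, 8, 4]
Discordant pairs = inversions in this position sequence.
3: 2, 1 → 2
5: 2, 1, 4 → 3
2: 1 → 1
6: 1, 4 → 2
7: 1, 4 → 2
1: 0
8: 4 → 1
4: 0
Total: 2 + 3 + 1 + 2 + 2 + 0 + 1 + 0 = 11

11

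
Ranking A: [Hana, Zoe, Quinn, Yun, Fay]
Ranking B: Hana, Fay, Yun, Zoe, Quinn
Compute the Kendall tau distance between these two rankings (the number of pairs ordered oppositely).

Assign each item its position (1..5) in the first ordering, then rewrite the second ordering as that position sequence:
positions: Hana→1, Zoe→2, Quinn→3, Yun→4, Fay→5
second ordering as positions: [1, 5, 4, 2, 3]
Discordant pairs = inversions in this position sequence.
1: 0
5: 4, 2, 3 → 3
4: 2, 3 → 2
2: 0
3: 0
Total: 0 + 3 + 2 + 0 + 0 = 5

5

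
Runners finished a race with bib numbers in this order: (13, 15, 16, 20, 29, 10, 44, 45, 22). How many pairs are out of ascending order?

There are 8 inversions.

Sweep left to right; for each value list the smaller values that follow it:
13 → 10 → 1
15 → 10 → 1
16 → 10 → 1
20 → 10 → 1
29 → 10, 22 → 2
10 → none → 0
44 → 22 → 1
45 → 22 → 1
22 → none → 0
Sum: 1 + 1 + 1 + 1 + 2 + 0 + 1 + 1 + 0 = 8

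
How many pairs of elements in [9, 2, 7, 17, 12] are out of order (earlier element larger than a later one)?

Count, for each position, how many later elements it exceeds:
9 → 2, 7 → 2
2 → none → 0
7 → none → 0
17 → 12 → 1
12 → none → 0
Sum: 2 + 0 + 0 + 1 + 0 = 3

3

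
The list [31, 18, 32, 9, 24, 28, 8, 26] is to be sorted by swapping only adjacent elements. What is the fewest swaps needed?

The minimum number of adjacent swaps to sort an array equals its inversion count, since every such swap removes exactly one inversion.
Count inversions — for each element, later elements that are smaller:
31: 18, 9, 24, 28, 8, 26 → 6
18: 9, 8 → 2
32: 9, 24, 28, 8, 26 → 5
9: 8 → 1
24: 8 → 1
28: 8, 26 → 2
8: none → 0
26: none → 0
Total inversions: 6 + 2 + 5 + 1 + 1 + 2 + 0 + 0 = 17

17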